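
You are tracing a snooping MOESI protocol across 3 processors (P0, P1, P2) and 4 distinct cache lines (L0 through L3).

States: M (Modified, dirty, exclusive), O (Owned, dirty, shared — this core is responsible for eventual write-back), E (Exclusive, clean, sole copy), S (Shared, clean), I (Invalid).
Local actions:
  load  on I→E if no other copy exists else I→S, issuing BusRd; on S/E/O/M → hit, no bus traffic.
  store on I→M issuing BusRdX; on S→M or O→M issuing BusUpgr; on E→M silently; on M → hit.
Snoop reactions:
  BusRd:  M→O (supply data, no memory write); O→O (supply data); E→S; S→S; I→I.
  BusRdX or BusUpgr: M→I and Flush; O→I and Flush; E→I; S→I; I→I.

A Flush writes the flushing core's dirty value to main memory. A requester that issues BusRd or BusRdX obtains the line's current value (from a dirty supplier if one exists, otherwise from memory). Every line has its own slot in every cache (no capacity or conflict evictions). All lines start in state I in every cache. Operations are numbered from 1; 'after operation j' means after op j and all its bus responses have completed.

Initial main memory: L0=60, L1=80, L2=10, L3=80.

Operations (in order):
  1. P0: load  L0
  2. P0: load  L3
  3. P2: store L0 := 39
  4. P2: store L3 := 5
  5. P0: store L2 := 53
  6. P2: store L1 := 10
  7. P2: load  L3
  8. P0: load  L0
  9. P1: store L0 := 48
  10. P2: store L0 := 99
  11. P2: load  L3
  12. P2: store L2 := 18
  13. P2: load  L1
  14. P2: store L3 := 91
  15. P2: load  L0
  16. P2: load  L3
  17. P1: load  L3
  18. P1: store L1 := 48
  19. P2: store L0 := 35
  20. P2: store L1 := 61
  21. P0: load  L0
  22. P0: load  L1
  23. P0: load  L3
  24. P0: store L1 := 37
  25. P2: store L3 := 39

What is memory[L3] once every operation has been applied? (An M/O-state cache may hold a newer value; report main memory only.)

memory[L3] = 80

1. P0: load  L0  bus=[BusRd]  L0: P0=E P1=I P2=I  mem[L0]=60
2. P0: load  L3  bus=[BusRd]  L3: P0=E P1=I P2=I  mem[L3]=80
3. P2: store L0 := 39  bus=[BusRdX]  L0: P0=I P1=I P2=M  mem[L0]=60
4. P2: store L3 := 5  bus=[BusRdX]  L3: P0=I P1=I P2=M  mem[L3]=80
5. P0: store L2 := 53  bus=[BusRdX]  L2: P0=M P1=I P2=I  mem[L2]=10
6. P2: store L1 := 10  bus=[BusRdX]  L1: P0=I P1=I P2=M  mem[L1]=80
7. P2: load  L3  bus=[-]  L3: P0=I P1=I P2=M  mem[L3]=80
8. P0: load  L0  bus=[BusRd]  L0: P0=S P1=I P2=O  mem[L0]=60
9. P1: store L0 := 48  bus=[BusRdX,Flush]  L0: P0=I P1=M P2=I  mem[L0]=39
10. P2: store L0 := 99  bus=[BusRdX,Flush]  L0: P0=I P1=I P2=M  mem[L0]=48
11. P2: load  L3  bus=[-]  L3: P0=I P1=I P2=M  mem[L3]=80
12. P2: store L2 := 18  bus=[BusRdX,Flush]  L2: P0=I P1=I P2=M  mem[L2]=53
13. P2: load  L1  bus=[-]  L1: P0=I P1=I P2=M  mem[L1]=80
14. P2: store L3 := 91  bus=[-]  L3: P0=I P1=I P2=M  mem[L3]=80
15. P2: load  L0  bus=[-]  L0: P0=I P1=I P2=M  mem[L0]=48
16. P2: load  L3  bus=[-]  L3: P0=I P1=I P2=M  mem[L3]=80
17. P1: load  L3  bus=[BusRd]  L3: P0=I P1=S P2=O  mem[L3]=80
18. P1: store L1 := 48  bus=[BusRdX,Flush]  L1: P0=I P1=M P2=I  mem[L1]=10
19. P2: store L0 := 35  bus=[-]  L0: P0=I P1=I P2=M  mem[L0]=48
20. P2: store L1 := 61  bus=[BusRdX,Flush]  L1: P0=I P1=I P2=M  mem[L1]=48
21. P0: load  L0  bus=[BusRd]  L0: P0=S P1=I P2=O  mem[L0]=48
22. P0: load  L1  bus=[BusRd]  L1: P0=S P1=I P2=O  mem[L1]=48
23. P0: load  L3  bus=[BusRd]  L3: P0=S P1=S P2=O  mem[L3]=80
24. P0: store L1 := 37  bus=[BusUpgr,Flush]  L1: P0=M P1=I P2=I  mem[L1]=61
25. P2: store L3 := 39  bus=[BusUpgr]  L3: P0=I P1=I P2=M  mem[L3]=80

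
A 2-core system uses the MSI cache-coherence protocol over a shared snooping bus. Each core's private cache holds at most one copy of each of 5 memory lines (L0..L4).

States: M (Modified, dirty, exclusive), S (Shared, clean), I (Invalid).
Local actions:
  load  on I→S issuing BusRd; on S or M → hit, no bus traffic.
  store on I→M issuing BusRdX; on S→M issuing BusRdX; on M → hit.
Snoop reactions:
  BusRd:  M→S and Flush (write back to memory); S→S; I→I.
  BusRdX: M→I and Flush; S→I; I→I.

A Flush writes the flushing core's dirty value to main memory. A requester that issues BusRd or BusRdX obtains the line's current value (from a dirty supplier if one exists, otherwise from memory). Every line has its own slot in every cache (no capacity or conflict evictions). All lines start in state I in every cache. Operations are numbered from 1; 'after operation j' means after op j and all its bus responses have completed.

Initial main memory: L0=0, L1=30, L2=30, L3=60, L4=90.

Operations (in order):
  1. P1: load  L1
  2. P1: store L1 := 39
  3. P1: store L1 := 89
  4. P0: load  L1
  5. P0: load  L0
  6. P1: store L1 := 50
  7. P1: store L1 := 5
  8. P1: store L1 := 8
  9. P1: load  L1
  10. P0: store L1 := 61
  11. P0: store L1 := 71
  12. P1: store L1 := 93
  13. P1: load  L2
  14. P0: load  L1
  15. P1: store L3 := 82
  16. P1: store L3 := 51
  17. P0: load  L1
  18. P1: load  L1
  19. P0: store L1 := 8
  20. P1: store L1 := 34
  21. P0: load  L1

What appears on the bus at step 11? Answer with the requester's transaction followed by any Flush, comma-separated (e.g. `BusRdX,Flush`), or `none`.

1. P1: load  L1  bus=[BusRd]  L1: P0=I P1=S  mem[L1]=30
2. P1: store L1 := 39  bus=[BusRdX]  L1: P0=I P1=M  mem[L1]=30
3. P1: store L1 := 89  bus=[-]  L1: P0=I P1=M  mem[L1]=30
4. P0: load  L1  bus=[BusRd,Flush]  L1: P0=S P1=S  mem[L1]=89
5. P0: load  L0  bus=[BusRd]  L0: P0=S P1=I  mem[L0]=0
6. P1: store L1 := 50  bus=[BusRdX]  L1: P0=I P1=M  mem[L1]=89
7. P1: store L1 := 5  bus=[-]  L1: P0=I P1=M  mem[L1]=89
8. P1: store L1 := 8  bus=[-]  L1: P0=I P1=M  mem[L1]=89
9. P1: load  L1  bus=[-]  L1: P0=I P1=M  mem[L1]=89
10. P0: store L1 := 61  bus=[BusRdX,Flush]  L1: P0=M P1=I  mem[L1]=8
11. P0: store L1 := 71  bus=[-]  L1: P0=M P1=I  mem[L1]=8
12. P1: store L1 := 93  bus=[BusRdX,Flush]  L1: P0=I P1=M  mem[L1]=71
13. P1: load  L2  bus=[BusRd]  L2: P0=I P1=S  mem[L2]=30
14. P0: load  L1  bus=[BusRd,Flush]  L1: P0=S P1=S  mem[L1]=93
15. P1: store L3 := 82  bus=[BusRdX]  L3: P0=I P1=M  mem[L3]=60
16. P1: store L3 := 51  bus=[-]  L3: P0=I P1=M  mem[L3]=60
17. P0: load  L1  bus=[-]  L1: P0=S P1=S  mem[L1]=93
18. P1: load  L1  bus=[-]  L1: P0=S P1=S  mem[L1]=93
19. P0: store L1 := 8  bus=[BusRdX]  L1: P0=M P1=I  mem[L1]=93
20. P1: store L1 := 34  bus=[BusRdX,Flush]  L1: P0=I P1=M  mem[L1]=8
21. P0: load  L1  bus=[BusRd,Flush]  L1: P0=S P1=S  mem[L1]=34

bus = none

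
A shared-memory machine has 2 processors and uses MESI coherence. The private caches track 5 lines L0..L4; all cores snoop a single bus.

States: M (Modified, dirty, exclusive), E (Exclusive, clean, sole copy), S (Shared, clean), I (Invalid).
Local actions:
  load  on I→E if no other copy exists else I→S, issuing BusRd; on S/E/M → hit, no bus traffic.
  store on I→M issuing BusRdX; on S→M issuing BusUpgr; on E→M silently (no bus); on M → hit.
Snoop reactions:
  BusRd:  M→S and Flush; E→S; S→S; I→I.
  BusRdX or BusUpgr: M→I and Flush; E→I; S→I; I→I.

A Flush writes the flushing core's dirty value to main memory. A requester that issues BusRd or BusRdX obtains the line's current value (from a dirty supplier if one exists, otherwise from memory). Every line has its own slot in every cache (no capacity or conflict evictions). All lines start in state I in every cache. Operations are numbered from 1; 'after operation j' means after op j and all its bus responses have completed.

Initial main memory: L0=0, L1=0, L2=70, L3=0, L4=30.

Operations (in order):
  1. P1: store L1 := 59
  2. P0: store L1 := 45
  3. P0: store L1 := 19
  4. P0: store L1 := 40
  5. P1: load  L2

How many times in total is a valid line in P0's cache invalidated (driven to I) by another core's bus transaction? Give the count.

[1] P1: store L1 := 59 | P0:I, P1:M(59) | bus: BusRdX
[2] P0: store L1 := 45 | P0:M(45), P1:I | bus: BusRdX,Flush
[3] P0: store L1 := 19 | P0:M(19), P1:I | bus: none
[4] P0: store L1 := 40 | P0:M(40), P1:I | bus: none
[5] P1: load  L2 | P0:I, P1:E(70) | bus: BusRd

invalidations = 0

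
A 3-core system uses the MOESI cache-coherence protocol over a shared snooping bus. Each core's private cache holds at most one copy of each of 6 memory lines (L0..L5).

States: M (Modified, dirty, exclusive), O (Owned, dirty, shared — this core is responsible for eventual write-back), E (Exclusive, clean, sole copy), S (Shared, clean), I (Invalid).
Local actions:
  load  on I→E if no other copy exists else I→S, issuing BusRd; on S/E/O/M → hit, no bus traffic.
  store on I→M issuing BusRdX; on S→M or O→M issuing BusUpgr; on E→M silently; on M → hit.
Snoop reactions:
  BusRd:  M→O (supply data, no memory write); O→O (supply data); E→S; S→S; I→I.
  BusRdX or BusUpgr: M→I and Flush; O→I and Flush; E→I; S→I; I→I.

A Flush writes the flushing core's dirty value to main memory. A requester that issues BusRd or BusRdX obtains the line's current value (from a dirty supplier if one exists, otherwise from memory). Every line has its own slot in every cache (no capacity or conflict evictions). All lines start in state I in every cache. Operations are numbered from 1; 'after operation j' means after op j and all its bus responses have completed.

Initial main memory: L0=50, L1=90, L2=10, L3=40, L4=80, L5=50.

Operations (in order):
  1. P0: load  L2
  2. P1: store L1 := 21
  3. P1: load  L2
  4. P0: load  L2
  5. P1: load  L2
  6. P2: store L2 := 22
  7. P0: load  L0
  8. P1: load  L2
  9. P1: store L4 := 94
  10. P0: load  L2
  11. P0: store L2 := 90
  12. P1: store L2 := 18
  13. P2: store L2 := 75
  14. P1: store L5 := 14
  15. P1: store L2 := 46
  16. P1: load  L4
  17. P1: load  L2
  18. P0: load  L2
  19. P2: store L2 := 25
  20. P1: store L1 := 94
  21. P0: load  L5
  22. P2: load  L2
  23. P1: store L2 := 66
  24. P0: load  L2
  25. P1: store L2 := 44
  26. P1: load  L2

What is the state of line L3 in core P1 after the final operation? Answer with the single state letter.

state = I

step 1: P0: load  L2  ⟶  EII  (L2)  txn=BusRd  M[L2]=10
step 2: P1: store L1 := 21  ⟶  IMI  (L1)  txn=BusRdX  M[L1]=90
step 3: P1: load  L2  ⟶  SSI  (L2)  txn=BusRd  M[L2]=10
step 4: P0: load  L2  ⟶  SSI  (L2)  txn=∅  M[L2]=10
step 5: P1: load  L2  ⟶  SSI  (L2)  txn=∅  M[L2]=10
step 6: P2: store L2 := 22  ⟶  IIM  (L2)  txn=BusRdX  M[L2]=10
step 7: P0: load  L0  ⟶  EII  (L0)  txn=BusRd  M[L0]=50
step 8: P1: load  L2  ⟶  ISO  (L2)  txn=BusRd  M[L2]=10
step 9: P1: store L4 := 94  ⟶  IMI  (L4)  txn=BusRdX  M[L4]=80
step 10: P0: load  L2  ⟶  SSO  (L2)  txn=BusRd  M[L2]=10
step 11: P0: store L2 := 90  ⟶  MII  (L2)  txn=BusUpgr+Flush  M[L2]=22
step 12: P1: store L2 := 18  ⟶  IMI  (L2)  txn=BusRdX+Flush  M[L2]=90
step 13: P2: store L2 := 75  ⟶  IIM  (L2)  txn=BusRdX+Flush  M[L2]=18
step 14: P1: store L5 := 14  ⟶  IMI  (L5)  txn=BusRdX  M[L5]=50
step 15: P1: store L2 := 46  ⟶  IMI  (L2)  txn=BusRdX+Flush  M[L2]=75
step 16: P1: load  L4  ⟶  IMI  (L4)  txn=∅  M[L4]=80
step 17: P1: load  L2  ⟶  IMI  (L2)  txn=∅  M[L2]=75
step 18: P0: load  L2  ⟶  SOI  (L2)  txn=BusRd  M[L2]=75
step 19: P2: store L2 := 25  ⟶  IIM  (L2)  txn=BusRdX+Flush  M[L2]=46
step 20: P1: store L1 := 94  ⟶  IMI  (L1)  txn=∅  M[L1]=90
step 21: P0: load  L5  ⟶  SOI  (L5)  txn=BusRd  M[L5]=50
step 22: P2: load  L2  ⟶  IIM  (L2)  txn=∅  M[L2]=46
step 23: P1: store L2 := 66  ⟶  IMI  (L2)  txn=BusRdX+Flush  M[L2]=25
step 24: P0: load  L2  ⟶  SOI  (L2)  txn=BusRd  M[L2]=25
step 25: P1: store L2 := 44  ⟶  IMI  (L2)  txn=BusUpgr  M[L2]=25
step 26: P1: load  L2  ⟶  IMI  (L2)  txn=∅  M[L2]=25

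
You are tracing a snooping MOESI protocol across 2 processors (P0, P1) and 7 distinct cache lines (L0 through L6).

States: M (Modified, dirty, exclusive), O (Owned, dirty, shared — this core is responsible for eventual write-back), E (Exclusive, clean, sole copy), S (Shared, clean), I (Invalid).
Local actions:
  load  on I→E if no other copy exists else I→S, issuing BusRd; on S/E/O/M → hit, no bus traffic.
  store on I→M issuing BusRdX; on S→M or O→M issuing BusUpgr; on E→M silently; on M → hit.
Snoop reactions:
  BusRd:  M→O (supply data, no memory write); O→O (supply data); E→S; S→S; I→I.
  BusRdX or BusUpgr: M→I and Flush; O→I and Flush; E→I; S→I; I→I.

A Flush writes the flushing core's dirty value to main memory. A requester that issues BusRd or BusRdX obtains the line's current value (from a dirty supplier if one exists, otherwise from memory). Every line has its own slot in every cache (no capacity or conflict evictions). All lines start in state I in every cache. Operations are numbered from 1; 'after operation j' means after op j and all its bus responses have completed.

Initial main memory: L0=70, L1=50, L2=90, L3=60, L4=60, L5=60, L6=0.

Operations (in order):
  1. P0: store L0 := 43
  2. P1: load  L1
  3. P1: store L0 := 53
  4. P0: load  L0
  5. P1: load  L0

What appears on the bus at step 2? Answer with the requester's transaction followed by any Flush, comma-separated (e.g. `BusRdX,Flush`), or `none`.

bus = BusRd

1. P0: store L0 := 43  bus=[BusRdX]  L0: P0=M P1=I  mem[L0]=70
2. P1: load  L1  bus=[BusRd]  L1: P0=I P1=E  mem[L1]=50
3. P1: store L0 := 53  bus=[BusRdX,Flush]  L0: P0=I P1=M  mem[L0]=43
4. P0: load  L0  bus=[BusRd]  L0: P0=S P1=O  mem[L0]=43
5. P1: load  L0  bus=[-]  L0: P0=S P1=O  mem[L0]=43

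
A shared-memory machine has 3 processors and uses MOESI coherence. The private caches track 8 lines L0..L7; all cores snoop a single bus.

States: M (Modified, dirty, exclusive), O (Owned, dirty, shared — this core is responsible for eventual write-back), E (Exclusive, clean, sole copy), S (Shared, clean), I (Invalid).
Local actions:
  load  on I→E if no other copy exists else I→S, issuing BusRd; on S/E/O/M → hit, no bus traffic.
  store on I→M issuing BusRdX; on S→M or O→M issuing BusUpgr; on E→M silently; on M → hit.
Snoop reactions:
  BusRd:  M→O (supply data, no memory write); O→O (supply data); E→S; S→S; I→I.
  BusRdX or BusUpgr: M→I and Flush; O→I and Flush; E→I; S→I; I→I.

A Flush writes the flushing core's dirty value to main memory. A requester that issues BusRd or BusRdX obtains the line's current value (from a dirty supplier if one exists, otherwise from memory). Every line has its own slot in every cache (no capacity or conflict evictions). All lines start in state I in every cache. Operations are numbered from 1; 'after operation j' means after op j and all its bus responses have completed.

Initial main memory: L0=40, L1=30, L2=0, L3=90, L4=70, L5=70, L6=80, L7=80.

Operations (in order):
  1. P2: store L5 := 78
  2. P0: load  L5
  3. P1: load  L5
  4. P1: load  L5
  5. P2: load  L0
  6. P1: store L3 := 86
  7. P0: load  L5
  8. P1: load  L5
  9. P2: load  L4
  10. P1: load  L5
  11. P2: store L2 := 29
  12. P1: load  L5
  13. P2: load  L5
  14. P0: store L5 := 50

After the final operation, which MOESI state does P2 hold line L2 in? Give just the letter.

[1] P2: store L5 := 78 | P0:I, P1:I, P2:M(78) | bus: BusRdX
[2] P0: load  L5 | P0:S(78), P1:I, P2:O(78) | bus: BusRd
[3] P1: load  L5 | P0:S(78), P1:S(78), P2:O(78) | bus: BusRd
[4] P1: load  L5 | P0:S(78), P1:S(78), P2:O(78) | bus: none
[5] P2: load  L0 | P0:I, P1:I, P2:E(40) | bus: BusRd
[6] P1: store L3 := 86 | P0:I, P1:M(86), P2:I | bus: BusRdX
[7] P0: load  L5 | P0:S(78), P1:S(78), P2:O(78) | bus: none
[8] P1: load  L5 | P0:S(78), P1:S(78), P2:O(78) | bus: none
[9] P2: load  L4 | P0:I, P1:I, P2:E(70) | bus: BusRd
[10] P1: load  L5 | P0:S(78), P1:S(78), P2:O(78) | bus: none
[11] P2: store L2 := 29 | P0:I, P1:I, P2:M(29) | bus: BusRdX
[12] P1: load  L5 | P0:S(78), P1:S(78), P2:O(78) | bus: none
[13] P2: load  L5 | P0:S(78), P1:S(78), P2:O(78) | bus: none
[14] P0: store L5 := 50 | P0:M(50), P1:I, P2:I | bus: BusUpgr,Flush

state = M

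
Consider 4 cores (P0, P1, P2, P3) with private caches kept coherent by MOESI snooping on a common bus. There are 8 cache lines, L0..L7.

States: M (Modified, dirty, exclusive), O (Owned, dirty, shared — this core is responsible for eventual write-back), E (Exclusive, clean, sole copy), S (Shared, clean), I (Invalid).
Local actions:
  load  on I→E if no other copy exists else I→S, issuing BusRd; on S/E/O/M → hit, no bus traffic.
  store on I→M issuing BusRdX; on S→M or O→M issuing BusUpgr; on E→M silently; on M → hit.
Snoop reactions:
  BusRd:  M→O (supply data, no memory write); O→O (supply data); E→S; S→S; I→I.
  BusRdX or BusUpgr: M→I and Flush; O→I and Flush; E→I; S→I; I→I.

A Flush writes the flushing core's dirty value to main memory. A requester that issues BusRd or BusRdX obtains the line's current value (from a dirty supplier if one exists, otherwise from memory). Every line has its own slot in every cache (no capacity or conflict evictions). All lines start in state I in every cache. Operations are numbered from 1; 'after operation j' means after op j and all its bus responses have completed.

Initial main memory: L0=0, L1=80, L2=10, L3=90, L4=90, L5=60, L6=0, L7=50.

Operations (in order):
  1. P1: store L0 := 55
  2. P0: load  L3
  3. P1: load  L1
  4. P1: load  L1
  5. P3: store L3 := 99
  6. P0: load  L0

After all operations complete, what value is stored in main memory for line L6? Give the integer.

1. P1: store L0 := 55  bus=[BusRdX]  L0: P0=I P1=M P2=I P3=I  mem[L0]=0
2. P0: load  L3  bus=[BusRd]  L3: P0=E P1=I P2=I P3=I  mem[L3]=90
3. P1: load  L1  bus=[BusRd]  L1: P0=I P1=E P2=I P3=I  mem[L1]=80
4. P1: load  L1  bus=[-]  L1: P0=I P1=E P2=I P3=I  mem[L1]=80
5. P3: store L3 := 99  bus=[BusRdX]  L3: P0=I P1=I P2=I P3=M  mem[L3]=90
6. P0: load  L0  bus=[BusRd]  L0: P0=S P1=O P2=I P3=I  mem[L0]=0

memory[L6] = 0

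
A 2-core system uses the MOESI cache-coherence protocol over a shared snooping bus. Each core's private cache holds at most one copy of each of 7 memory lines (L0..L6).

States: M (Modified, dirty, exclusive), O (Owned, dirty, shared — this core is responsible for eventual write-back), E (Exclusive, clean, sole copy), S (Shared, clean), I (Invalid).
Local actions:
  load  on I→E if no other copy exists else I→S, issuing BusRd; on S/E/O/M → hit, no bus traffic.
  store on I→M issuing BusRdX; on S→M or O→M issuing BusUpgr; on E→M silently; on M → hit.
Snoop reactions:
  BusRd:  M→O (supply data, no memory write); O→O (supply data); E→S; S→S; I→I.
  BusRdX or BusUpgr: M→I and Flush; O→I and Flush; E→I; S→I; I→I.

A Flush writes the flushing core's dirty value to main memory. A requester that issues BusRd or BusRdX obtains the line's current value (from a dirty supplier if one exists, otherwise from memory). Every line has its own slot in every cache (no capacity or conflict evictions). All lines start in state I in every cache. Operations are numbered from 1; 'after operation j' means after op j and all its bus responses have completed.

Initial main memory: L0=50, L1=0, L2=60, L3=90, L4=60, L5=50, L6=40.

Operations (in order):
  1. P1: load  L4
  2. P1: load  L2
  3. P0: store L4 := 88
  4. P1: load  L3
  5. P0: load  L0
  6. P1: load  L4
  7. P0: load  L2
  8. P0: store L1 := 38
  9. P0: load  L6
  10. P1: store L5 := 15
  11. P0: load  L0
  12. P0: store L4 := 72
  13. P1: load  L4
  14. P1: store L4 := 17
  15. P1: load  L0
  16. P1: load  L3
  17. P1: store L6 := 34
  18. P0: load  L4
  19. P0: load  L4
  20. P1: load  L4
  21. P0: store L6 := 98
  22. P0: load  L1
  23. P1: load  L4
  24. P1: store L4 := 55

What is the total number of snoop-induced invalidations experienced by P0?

invalidations = 3

[1] P1: load  L4 | P0:I, P1:E(60) | bus: BusRd
[2] P1: load  L2 | P0:I, P1:E(60) | bus: BusRd
[3] P0: store L4 := 88 | P0:M(88), P1:I | bus: BusRdX
[4] P1: load  L3 | P0:I, P1:E(90) | bus: BusRd
[5] P0: load  L0 | P0:E(50), P1:I | bus: BusRd
[6] P1: load  L4 | P0:O(88), P1:S(88) | bus: BusRd
[7] P0: load  L2 | P0:S(60), P1:S(60) | bus: BusRd
[8] P0: store L1 := 38 | P0:M(38), P1:I | bus: BusRdX
[9] P0: load  L6 | P0:E(40), P1:I | bus: BusRd
[10] P1: store L5 := 15 | P0:I, P1:M(15) | bus: BusRdX
[11] P0: load  L0 | P0:E(50), P1:I | bus: none
[12] P0: store L4 := 72 | P0:M(72), P1:I | bus: BusUpgr
[13] P1: load  L4 | P0:O(72), P1:S(72) | bus: BusRd
[14] P1: store L4 := 17 | P0:I, P1:M(17) | bus: BusUpgr,Flush
[15] P1: load  L0 | P0:S(50), P1:S(50) | bus: BusRd
[16] P1: load  L3 | P0:I, P1:E(90) | bus: none
[17] P1: store L6 := 34 | P0:I, P1:M(34) | bus: BusRdX
[18] P0: load  L4 | P0:S(17), P1:O(17) | bus: BusRd
[19] P0: load  L4 | P0:S(17), P1:O(17) | bus: none
[20] P1: load  L4 | P0:S(17), P1:O(17) | bus: none
[21] P0: store L6 := 98 | P0:M(98), P1:I | bus: BusRdX,Flush
[22] P0: load  L1 | P0:M(38), P1:I | bus: none
[23] P1: load  L4 | P0:S(17), P1:O(17) | bus: none
[24] P1: store L4 := 55 | P0:I, P1:M(55) | bus: BusUpgr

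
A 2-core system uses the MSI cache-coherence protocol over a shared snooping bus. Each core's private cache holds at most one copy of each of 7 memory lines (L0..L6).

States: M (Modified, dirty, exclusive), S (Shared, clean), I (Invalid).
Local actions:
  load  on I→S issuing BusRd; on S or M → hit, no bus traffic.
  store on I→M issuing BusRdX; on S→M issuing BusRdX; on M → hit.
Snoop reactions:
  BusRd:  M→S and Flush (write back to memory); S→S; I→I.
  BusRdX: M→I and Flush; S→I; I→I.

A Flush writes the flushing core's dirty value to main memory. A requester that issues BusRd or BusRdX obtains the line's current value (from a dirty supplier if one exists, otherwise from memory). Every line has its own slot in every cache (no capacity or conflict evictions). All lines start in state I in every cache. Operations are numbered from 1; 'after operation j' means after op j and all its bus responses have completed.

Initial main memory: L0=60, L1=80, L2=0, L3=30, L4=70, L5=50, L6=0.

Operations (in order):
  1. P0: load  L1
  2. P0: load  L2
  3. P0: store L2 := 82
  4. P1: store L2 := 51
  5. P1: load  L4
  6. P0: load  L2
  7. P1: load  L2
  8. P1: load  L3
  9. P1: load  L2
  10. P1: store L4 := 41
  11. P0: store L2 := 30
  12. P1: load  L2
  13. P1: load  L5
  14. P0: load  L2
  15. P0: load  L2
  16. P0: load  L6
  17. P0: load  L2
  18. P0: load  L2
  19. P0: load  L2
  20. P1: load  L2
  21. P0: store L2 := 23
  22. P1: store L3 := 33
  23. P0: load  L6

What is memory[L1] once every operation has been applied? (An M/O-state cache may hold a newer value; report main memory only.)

memory[L1] = 80

[1] P0: load  L1 | P0:S(80), P1:I | bus: BusRd
[2] P0: load  L2 | P0:S(0), P1:I | bus: BusRd
[3] P0: store L2 := 82 | P0:M(82), P1:I | bus: BusRdX
[4] P1: store L2 := 51 | P0:I, P1:M(51) | bus: BusRdX,Flush
[5] P1: load  L4 | P0:I, P1:S(70) | bus: BusRd
[6] P0: load  L2 | P0:S(51), P1:S(51) | bus: BusRd,Flush
[7] P1: load  L2 | P0:S(51), P1:S(51) | bus: none
[8] P1: load  L3 | P0:I, P1:S(30) | bus: BusRd
[9] P1: load  L2 | P0:S(51), P1:S(51) | bus: none
[10] P1: store L4 := 41 | P0:I, P1:M(41) | bus: BusRdX
[11] P0: store L2 := 30 | P0:M(30), P1:I | bus: BusRdX
[12] P1: load  L2 | P0:S(30), P1:S(30) | bus: BusRd,Flush
[13] P1: load  L5 | P0:I, P1:S(50) | bus: BusRd
[14] P0: load  L2 | P0:S(30), P1:S(30) | bus: none
[15] P0: load  L2 | P0:S(30), P1:S(30) | bus: none
[16] P0: load  L6 | P0:S(0), P1:I | bus: BusRd
[17] P0: load  L2 | P0:S(30), P1:S(30) | bus: none
[18] P0: load  L2 | P0:S(30), P1:S(30) | bus: none
[19] P0: load  L2 | P0:S(30), P1:S(30) | bus: none
[20] P1: load  L2 | P0:S(30), P1:S(30) | bus: none
[21] P0: store L2 := 23 | P0:M(23), P1:I | bus: BusRdX
[22] P1: store L3 := 33 | P0:I, P1:M(33) | bus: BusRdX
[23] P0: load  L6 | P0:S(0), P1:I | bus: none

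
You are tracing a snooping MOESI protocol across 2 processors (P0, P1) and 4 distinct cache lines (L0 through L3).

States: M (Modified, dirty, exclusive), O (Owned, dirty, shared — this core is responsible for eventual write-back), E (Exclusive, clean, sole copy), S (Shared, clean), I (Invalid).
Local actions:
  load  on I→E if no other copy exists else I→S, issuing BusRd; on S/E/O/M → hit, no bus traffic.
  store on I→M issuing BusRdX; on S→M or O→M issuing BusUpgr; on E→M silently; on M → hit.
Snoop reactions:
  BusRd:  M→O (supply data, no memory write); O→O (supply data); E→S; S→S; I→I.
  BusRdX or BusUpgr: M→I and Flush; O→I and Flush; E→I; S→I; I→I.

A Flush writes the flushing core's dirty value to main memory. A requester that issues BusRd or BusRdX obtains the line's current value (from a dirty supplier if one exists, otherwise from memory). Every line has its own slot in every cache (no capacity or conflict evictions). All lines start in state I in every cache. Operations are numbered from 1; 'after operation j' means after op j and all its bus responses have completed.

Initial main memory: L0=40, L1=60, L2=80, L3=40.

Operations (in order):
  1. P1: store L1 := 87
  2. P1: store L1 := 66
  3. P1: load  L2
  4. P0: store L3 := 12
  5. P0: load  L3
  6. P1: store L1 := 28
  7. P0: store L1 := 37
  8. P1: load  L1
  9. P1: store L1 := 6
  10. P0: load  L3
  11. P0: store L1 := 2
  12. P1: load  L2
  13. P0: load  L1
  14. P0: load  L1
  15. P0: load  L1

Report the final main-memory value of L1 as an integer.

memory[L1] = 6

1. P1: store L1 := 87  bus=[BusRdX]  L1: P0=I P1=M  mem[L1]=60
2. P1: store L1 := 66  bus=[-]  L1: P0=I P1=M  mem[L1]=60
3. P1: load  L2  bus=[BusRd]  L2: P0=I P1=E  mem[L2]=80
4. P0: store L3 := 12  bus=[BusRdX]  L3: P0=M P1=I  mem[L3]=40
5. P0: load  L3  bus=[-]  L3: P0=M P1=I  mem[L3]=40
6. P1: store L1 := 28  bus=[-]  L1: P0=I P1=M  mem[L1]=60
7. P0: store L1 := 37  bus=[BusRdX,Flush]  L1: P0=M P1=I  mem[L1]=28
8. P1: load  L1  bus=[BusRd]  L1: P0=O P1=S  mem[L1]=28
9. P1: store L1 := 6  bus=[BusUpgr,Flush]  L1: P0=I P1=M  mem[L1]=37
10. P0: load  L3  bus=[-]  L3: P0=M P1=I  mem[L3]=40
11. P0: store L1 := 2  bus=[BusRdX,Flush]  L1: P0=M P1=I  mem[L1]=6
12. P1: load  L2  bus=[-]  L2: P0=I P1=E  mem[L2]=80
13. P0: load  L1  bus=[-]  L1: P0=M P1=I  mem[L1]=6
14. P0: load  L1  bus=[-]  L1: P0=M P1=I  mem[L1]=6
15. P0: load  L1  bus=[-]  L1: P0=M P1=I  mem[L1]=6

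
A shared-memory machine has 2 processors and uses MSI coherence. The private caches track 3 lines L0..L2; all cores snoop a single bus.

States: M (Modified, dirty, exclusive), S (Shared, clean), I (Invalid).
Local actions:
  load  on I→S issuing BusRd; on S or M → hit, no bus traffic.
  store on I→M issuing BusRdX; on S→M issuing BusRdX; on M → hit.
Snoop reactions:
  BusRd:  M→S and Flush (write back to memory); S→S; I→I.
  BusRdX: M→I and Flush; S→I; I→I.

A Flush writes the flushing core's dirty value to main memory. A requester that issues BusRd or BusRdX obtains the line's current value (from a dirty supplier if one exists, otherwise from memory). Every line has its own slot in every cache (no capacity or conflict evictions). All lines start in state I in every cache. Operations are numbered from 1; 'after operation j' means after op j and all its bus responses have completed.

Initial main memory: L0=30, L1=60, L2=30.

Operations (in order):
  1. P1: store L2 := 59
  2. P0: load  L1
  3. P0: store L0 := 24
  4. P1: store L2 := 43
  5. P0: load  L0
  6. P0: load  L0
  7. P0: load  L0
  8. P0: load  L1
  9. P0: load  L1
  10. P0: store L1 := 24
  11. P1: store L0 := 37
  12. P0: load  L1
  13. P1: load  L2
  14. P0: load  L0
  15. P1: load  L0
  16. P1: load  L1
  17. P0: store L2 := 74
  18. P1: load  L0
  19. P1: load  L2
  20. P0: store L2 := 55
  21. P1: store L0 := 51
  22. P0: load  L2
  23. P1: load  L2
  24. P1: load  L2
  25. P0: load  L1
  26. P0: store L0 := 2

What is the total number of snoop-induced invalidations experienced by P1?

step 1: P1: store L2 := 59  ⟶  IM  (L2)  txn=BusRdX  M[L2]=30
step 2: P0: load  L1  ⟶  SI  (L1)  txn=BusRd  M[L1]=60
step 3: P0: store L0 := 24  ⟶  MI  (L0)  txn=BusRdX  M[L0]=30
step 4: P1: store L2 := 43  ⟶  IM  (L2)  txn=∅  M[L2]=30
step 5: P0: load  L0  ⟶  MI  (L0)  txn=∅  M[L0]=30
step 6: P0: load  L0  ⟶  MI  (L0)  txn=∅  M[L0]=30
step 7: P0: load  L0  ⟶  MI  (L0)  txn=∅  M[L0]=30
step 8: P0: load  L1  ⟶  SI  (L1)  txn=∅  M[L1]=60
step 9: P0: load  L1  ⟶  SI  (L1)  txn=∅  M[L1]=60
step 10: P0: store L1 := 24  ⟶  MI  (L1)  txn=BusRdX  M[L1]=60
step 11: P1: store L0 := 37  ⟶  IM  (L0)  txn=BusRdX+Flush  M[L0]=24
step 12: P0: load  L1  ⟶  MI  (L1)  txn=∅  M[L1]=60
step 13: P1: load  L2  ⟶  IM  (L2)  txn=∅  M[L2]=30
step 14: P0: load  L0  ⟶  SS  (L0)  txn=BusRd+Flush  M[L0]=37
step 15: P1: load  L0  ⟶  SS  (L0)  txn=∅  M[L0]=37
step 16: P1: load  L1  ⟶  SS  (L1)  txn=BusRd+Flush  M[L1]=24
step 17: P0: store L2 := 74  ⟶  MI  (L2)  txn=BusRdX+Flush  M[L2]=43
step 18: P1: load  L0  ⟶  SS  (L0)  txn=∅  M[L0]=37
step 19: P1: load  L2  ⟶  SS  (L2)  txn=BusRd+Flush  M[L2]=74
step 20: P0: store L2 := 55  ⟶  MI  (L2)  txn=BusRdX  M[L2]=74
step 21: P1: store L0 := 51  ⟶  IM  (L0)  txn=BusRdX  M[L0]=37
step 22: P0: load  L2  ⟶  MI  (L2)  txn=∅  M[L2]=74
step 23: P1: load  L2  ⟶  SS  (L2)  txn=BusRd+Flush  M[L2]=55
step 24: P1: load  L2  ⟶  SS  (L2)  txn=∅  M[L2]=55
step 25: P0: load  L1  ⟶  SS  (L1)  txn=∅  M[L1]=24
step 26: P0: store L0 := 2  ⟶  MI  (L0)  txn=BusRdX+Flush  M[L0]=51

invalidations = 3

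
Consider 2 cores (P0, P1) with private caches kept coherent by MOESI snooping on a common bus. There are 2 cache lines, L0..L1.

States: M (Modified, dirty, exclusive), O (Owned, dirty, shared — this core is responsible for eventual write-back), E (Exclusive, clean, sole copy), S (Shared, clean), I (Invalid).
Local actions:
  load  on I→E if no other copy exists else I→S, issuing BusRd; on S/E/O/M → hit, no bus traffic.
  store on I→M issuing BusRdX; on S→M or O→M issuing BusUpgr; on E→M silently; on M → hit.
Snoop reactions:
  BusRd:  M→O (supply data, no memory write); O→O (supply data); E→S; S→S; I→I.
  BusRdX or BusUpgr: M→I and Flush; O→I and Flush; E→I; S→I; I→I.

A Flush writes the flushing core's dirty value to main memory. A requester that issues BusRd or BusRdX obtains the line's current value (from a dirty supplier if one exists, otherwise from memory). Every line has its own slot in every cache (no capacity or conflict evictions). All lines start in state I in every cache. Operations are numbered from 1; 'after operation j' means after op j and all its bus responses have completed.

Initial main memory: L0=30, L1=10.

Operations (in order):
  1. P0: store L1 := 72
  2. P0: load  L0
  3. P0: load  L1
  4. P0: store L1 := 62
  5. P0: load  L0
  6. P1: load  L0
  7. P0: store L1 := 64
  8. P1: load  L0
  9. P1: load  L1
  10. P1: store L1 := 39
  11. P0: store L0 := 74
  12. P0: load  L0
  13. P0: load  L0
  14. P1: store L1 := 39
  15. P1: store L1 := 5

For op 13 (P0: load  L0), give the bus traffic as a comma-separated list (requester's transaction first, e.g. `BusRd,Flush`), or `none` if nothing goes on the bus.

bus = none

  op1 P0: store L1 := 72 → M/I on L1; bus BusRdX; mem=10
  op2 P0: load  L0 → E/I on L0; bus BusRd; mem=30
  op3 P0: load  L1 → M/I on L1; bus (none); mem=10
  op4 P0: store L1 := 62 → M/I on L1; bus (none); mem=10
  op5 P0: load  L0 → E/I on L0; bus (none); mem=30
  op6 P1: load  L0 → S/S on L0; bus BusRd; mem=30
  op7 P0: store L1 := 64 → M/I on L1; bus (none); mem=10
  op8 P1: load  L0 → S/S on L0; bus (none); mem=30
  op9 P1: load  L1 → O/S on L1; bus BusRd; mem=10
  op10 P1: store L1 := 39 → I/M on L1; bus BusUpgr Flush; mem=64
  op11 P0: store L0 := 74 → M/I on L0; bus BusUpgr; mem=30
  op12 P0: load  L0 → M/I on L0; bus (none); mem=30
  op13 P0: load  L0 → M/I on L0; bus (none); mem=30
  op14 P1: store L1 := 39 → I/M on L1; bus (none); mem=64
  op15 P1: store L1 := 5 → I/M on L1; bus (none); mem=64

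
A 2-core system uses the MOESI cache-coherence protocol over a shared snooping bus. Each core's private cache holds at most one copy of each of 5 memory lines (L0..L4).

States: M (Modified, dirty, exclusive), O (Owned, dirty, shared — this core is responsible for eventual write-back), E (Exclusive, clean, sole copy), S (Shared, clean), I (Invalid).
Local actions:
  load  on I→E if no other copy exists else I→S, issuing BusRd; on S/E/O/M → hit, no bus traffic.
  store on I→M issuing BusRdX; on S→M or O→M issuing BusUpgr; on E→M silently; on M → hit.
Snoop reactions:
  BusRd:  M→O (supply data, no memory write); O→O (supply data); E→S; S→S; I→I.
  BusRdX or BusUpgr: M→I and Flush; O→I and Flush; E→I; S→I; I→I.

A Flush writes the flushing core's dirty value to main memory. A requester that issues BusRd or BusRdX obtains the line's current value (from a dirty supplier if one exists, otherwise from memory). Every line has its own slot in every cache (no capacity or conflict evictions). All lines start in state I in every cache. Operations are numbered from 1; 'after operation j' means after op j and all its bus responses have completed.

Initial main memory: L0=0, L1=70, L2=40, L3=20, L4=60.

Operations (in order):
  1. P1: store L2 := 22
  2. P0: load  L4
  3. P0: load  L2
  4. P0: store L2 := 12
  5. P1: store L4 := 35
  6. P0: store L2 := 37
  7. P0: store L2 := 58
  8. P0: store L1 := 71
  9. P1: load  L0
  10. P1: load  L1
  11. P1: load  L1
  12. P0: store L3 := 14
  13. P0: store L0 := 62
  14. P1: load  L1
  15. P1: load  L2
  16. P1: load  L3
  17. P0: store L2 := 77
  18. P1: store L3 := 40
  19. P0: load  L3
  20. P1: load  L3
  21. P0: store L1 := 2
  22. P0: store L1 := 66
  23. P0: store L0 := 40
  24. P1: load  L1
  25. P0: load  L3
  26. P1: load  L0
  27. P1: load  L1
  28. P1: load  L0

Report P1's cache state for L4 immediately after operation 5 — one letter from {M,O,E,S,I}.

state = M

[1] P1: store L2 := 22 | P0:I, P1:M(22) | bus: BusRdX
[2] P0: load  L4 | P0:E(60), P1:I | bus: BusRd
[3] P0: load  L2 | P0:S(22), P1:O(22) | bus: BusRd
[4] P0: store L2 := 12 | P0:M(12), P1:I | bus: BusUpgr,Flush
[5] P1: store L4 := 35 | P0:I, P1:M(35) | bus: BusRdX
[6] P0: store L2 := 37 | P0:M(37), P1:I | bus: none
[7] P0: store L2 := 58 | P0:M(58), P1:I | bus: none
[8] P0: store L1 := 71 | P0:M(71), P1:I | bus: BusRdX
[9] P1: load  L0 | P0:I, P1:E(0) | bus: BusRd
[10] P1: load  L1 | P0:O(71), P1:S(71) | bus: BusRd
[11] P1: load  L1 | P0:O(71), P1:S(71) | bus: none
[12] P0: store L3 := 14 | P0:M(14), P1:I | bus: BusRdX
[13] P0: store L0 := 62 | P0:M(62), P1:I | bus: BusRdX
[14] P1: load  L1 | P0:O(71), P1:S(71) | bus: none
[15] P1: load  L2 | P0:O(58), P1:S(58) | bus: BusRd
[16] P1: load  L3 | P0:O(14), P1:S(14) | bus: BusRd
[17] P0: store L2 := 77 | P0:M(77), P1:I | bus: BusUpgr
[18] P1: store L3 := 40 | P0:I, P1:M(40) | bus: BusUpgr,Flush
[19] P0: load  L3 | P0:S(40), P1:O(40) | bus: BusRd
[20] P1: load  L3 | P0:S(40), P1:O(40) | bus: none
[21] P0: store L1 := 2 | P0:M(2), P1:I | bus: BusUpgr
[22] P0: store L1 := 66 | P0:M(66), P1:I | bus: none
[23] P0: store L0 := 40 | P0:M(40), P1:I | bus: none
[24] P1: load  L1 | P0:O(66), P1:S(66) | bus: BusRd
[25] P0: load  L3 | P0:S(40), P1:O(40) | bus: none
[26] P1: load  L0 | P0:O(40), P1:S(40) | bus: BusRd
[27] P1: load  L1 | P0:O(66), P1:S(66) | bus: none
[28] P1: load  L0 | P0:O(40), P1:S(40) | bus: none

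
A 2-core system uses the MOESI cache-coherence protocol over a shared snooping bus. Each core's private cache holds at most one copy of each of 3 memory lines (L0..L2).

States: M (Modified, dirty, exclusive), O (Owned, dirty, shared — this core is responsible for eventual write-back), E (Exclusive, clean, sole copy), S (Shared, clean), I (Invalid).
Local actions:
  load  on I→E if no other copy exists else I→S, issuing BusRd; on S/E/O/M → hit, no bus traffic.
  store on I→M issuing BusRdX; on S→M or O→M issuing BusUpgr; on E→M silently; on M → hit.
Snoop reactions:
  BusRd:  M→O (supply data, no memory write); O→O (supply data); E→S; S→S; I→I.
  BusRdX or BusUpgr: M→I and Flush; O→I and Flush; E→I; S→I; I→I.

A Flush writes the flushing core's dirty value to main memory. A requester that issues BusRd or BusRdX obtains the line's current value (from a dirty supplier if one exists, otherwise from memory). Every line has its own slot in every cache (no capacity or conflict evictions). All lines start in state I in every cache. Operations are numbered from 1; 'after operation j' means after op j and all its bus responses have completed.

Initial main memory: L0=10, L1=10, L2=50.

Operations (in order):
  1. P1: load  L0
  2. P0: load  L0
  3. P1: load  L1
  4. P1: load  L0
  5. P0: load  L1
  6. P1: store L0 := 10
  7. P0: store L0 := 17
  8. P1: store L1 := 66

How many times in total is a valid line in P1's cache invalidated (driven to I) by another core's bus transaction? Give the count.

  op1 P1: load  L0 → I/E on L0; bus BusRd; mem=10
  op2 P0: load  L0 → S/S on L0; bus BusRd; mem=10
  op3 P1: load  L1 → I/E on L1; bus BusRd; mem=10
  op4 P1: load  L0 → S/S on L0; bus (none); mem=10
  op5 P0: load  L1 → S/S on L1; bus BusRd; mem=10
  op6 P1: store L0 := 10 → I/M on L0; bus BusUpgr; mem=10
  op7 P0: store L0 := 17 → M/I on L0; bus BusRdX Flush; mem=10
  op8 P1: store L1 := 66 → I/M on L1; bus BusUpgr; mem=10

invalidations = 1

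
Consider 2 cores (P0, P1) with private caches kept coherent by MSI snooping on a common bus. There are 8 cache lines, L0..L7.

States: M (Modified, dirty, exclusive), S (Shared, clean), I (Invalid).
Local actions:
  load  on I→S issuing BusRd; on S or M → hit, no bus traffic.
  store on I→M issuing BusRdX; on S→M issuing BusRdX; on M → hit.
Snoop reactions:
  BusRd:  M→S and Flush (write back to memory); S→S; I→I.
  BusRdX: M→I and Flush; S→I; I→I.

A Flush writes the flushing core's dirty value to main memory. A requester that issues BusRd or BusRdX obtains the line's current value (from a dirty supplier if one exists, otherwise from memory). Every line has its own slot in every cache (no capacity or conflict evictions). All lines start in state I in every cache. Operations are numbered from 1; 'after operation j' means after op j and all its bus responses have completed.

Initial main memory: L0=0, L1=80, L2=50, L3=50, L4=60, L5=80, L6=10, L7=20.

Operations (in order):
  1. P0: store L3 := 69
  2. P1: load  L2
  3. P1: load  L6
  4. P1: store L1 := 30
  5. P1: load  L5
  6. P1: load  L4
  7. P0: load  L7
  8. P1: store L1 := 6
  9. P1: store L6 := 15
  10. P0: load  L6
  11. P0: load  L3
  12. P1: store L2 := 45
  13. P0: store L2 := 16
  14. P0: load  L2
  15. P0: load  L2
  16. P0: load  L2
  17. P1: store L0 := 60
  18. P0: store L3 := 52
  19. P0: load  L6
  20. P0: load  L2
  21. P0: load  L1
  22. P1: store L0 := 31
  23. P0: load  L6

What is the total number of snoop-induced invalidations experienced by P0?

invalidations = 0

step 1: P0: store L3 := 69  ⟶  MI  (L3)  txn=BusRdX  M[L3]=50
step 2: P1: load  L2  ⟶  IS  (L2)  txn=BusRd  M[L2]=50
step 3: P1: load  L6  ⟶  IS  (L6)  txn=BusRd  M[L6]=10
step 4: P1: store L1 := 30  ⟶  IM  (L1)  txn=BusRdX  M[L1]=80
step 5: P1: load  L5  ⟶  IS  (L5)  txn=BusRd  M[L5]=80
step 6: P1: load  L4  ⟶  IS  (L4)  txn=BusRd  M[L4]=60
step 7: P0: load  L7  ⟶  SI  (L7)  txn=BusRd  M[L7]=20
step 8: P1: store L1 := 6  ⟶  IM  (L1)  txn=∅  M[L1]=80
step 9: P1: store L6 := 15  ⟶  IM  (L6)  txn=BusRdX  M[L6]=10
step 10: P0: load  L6  ⟶  SS  (L6)  txn=BusRd+Flush  M[L6]=15
step 11: P0: load  L3  ⟶  MI  (L3)  txn=∅  M[L3]=50
step 12: P1: store L2 := 45  ⟶  IM  (L2)  txn=BusRdX  M[L2]=50
step 13: P0: store L2 := 16  ⟶  MI  (L2)  txn=BusRdX+Flush  M[L2]=45
step 14: P0: load  L2  ⟶  MI  (L2)  txn=∅  M[L2]=45
step 15: P0: load  L2  ⟶  MI  (L2)  txn=∅  M[L2]=45
step 16: P0: load  L2  ⟶  MI  (L2)  txn=∅  M[L2]=45
step 17: P1: store L0 := 60  ⟶  IM  (L0)  txn=BusRdX  M[L0]=0
step 18: P0: store L3 := 52  ⟶  MI  (L3)  txn=∅  M[L3]=50
step 19: P0: load  L6  ⟶  SS  (L6)  txn=∅  M[L6]=15
step 20: P0: load  L2  ⟶  MI  (L2)  txn=∅  M[L2]=45
step 21: P0: load  L1  ⟶  SS  (L1)  txn=BusRd+Flush  M[L1]=6
step 22: P1: store L0 := 31  ⟶  IM  (L0)  txn=∅  M[L0]=0
step 23: P0: load  L6  ⟶  SS  (L6)  txn=∅  M[L6]=15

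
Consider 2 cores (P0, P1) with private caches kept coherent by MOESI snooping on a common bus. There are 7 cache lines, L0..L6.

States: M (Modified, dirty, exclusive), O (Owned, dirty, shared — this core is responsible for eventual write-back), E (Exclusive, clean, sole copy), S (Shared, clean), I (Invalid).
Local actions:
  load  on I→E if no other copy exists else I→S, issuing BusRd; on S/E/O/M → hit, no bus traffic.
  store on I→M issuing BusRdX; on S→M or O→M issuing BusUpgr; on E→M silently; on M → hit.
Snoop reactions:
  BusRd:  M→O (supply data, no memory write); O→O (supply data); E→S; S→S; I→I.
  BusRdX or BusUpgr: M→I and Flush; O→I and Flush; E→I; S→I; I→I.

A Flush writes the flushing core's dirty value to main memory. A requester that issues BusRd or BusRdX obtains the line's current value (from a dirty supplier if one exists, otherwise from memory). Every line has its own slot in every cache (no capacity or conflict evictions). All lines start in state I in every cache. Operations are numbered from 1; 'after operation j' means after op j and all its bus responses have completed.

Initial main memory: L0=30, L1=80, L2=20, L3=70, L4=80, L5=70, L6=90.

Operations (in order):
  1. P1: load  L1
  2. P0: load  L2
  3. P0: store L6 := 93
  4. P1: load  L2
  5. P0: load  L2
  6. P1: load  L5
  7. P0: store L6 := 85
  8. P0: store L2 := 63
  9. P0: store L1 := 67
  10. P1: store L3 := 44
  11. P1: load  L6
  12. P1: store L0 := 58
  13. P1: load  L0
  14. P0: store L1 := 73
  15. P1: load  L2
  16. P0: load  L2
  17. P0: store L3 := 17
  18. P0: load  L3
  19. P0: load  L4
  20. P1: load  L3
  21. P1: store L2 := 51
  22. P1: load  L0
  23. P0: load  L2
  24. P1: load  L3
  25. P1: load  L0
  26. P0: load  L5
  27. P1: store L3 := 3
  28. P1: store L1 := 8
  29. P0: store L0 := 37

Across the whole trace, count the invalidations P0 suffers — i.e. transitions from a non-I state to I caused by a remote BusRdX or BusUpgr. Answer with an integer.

step 1: P1: load  L1  ⟶  IE  (L1)  txn=BusRd  M[L1]=80
step 2: P0: load  L2  ⟶  EI  (L2)  txn=BusRd  M[L2]=20
step 3: P0: store L6 := 93  ⟶  MI  (L6)  txn=BusRdX  M[L6]=90
step 4: P1: load  L2  ⟶  SS  (L2)  txn=BusRd  M[L2]=20
step 5: P0: load  L2  ⟶  SS  (L2)  txn=∅  M[L2]=20
step 6: P1: load  L5  ⟶  IE  (L5)  txn=BusRd  M[L5]=70
step 7: P0: store L6 := 85  ⟶  MI  (L6)  txn=∅  M[L6]=90
step 8: P0: store L2 := 63  ⟶  MI  (L2)  txn=BusUpgr  M[L2]=20
step 9: P0: store L1 := 67  ⟶  MI  (L1)  txn=BusRdX  M[L1]=80
step 10: P1: store L3 := 44  ⟶  IM  (L3)  txn=BusRdX  M[L3]=70
step 11: P1: load  L6  ⟶  OS  (L6)  txn=BusRd  M[L6]=90
step 12: P1: store L0 := 58  ⟶  IM  (L0)  txn=BusRdX  M[L0]=30
step 13: P1: load  L0  ⟶  IM  (L0)  txn=∅  M[L0]=30
step 14: P0: store L1 := 73  ⟶  MI  (L1)  txn=∅  M[L1]=80
step 15: P1: load  L2  ⟶  OS  (L2)  txn=BusRd  M[L2]=20
step 16: P0: load  L2  ⟶  OS  (L2)  txn=∅  M[L2]=20
step 17: P0: store L3 := 17  ⟶  MI  (L3)  txn=BusRdX+Flush  M[L3]=44
step 18: P0: load  L3  ⟶  MI  (L3)  txn=∅  M[L3]=44
step 19: P0: load  L4  ⟶  EI  (L4)  txn=BusRd  M[L4]=80
step 20: P1: load  L3  ⟶  OS  (L3)  txn=BusRd  M[L3]=44
step 21: P1: store L2 := 51  ⟶  IM  (L2)  txn=BusUpgr+Flush  M[L2]=63
step 22: P1: load  L0  ⟶  IM  (L0)  txn=∅  M[L0]=30
step 23: P0: load  L2  ⟶  SO  (L2)  txn=BusRd  M[L2]=63
step 24: P1: load  L3  ⟶  OS  (L3)  txn=∅  M[L3]=44
step 25: P1: load  L0  ⟶  IM  (L0)  txn=∅  M[L0]=30
step 26: P0: load  L5  ⟶  SS  (L5)  txn=BusRd  M[L5]=70
step 27: P1: store L3 := 3  ⟶  IM  (L3)  txn=BusUpgr+Flush  M[L3]=17
step 28: P1: store L1 := 8  ⟶  IM  (L1)  txn=BusRdX+Flush  M[L1]=73
step 29: P0: store L0 := 37  ⟶  MI  (L0)  txn=BusRdX+Flush  M[L0]=58

invalidations = 3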